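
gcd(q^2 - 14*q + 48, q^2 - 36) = q - 6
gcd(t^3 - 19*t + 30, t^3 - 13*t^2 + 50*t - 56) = t - 2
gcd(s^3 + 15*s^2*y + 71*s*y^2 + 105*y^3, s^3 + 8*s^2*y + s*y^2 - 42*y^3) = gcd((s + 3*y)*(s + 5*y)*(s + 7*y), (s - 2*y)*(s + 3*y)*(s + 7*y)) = s^2 + 10*s*y + 21*y^2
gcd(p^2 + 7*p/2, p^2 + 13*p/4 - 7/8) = p + 7/2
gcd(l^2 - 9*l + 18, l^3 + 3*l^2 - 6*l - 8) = 1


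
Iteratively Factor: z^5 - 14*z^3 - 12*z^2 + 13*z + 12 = (z - 1)*(z^4 + z^3 - 13*z^2 - 25*z - 12) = (z - 1)*(z + 1)*(z^3 - 13*z - 12) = (z - 1)*(z + 1)*(z + 3)*(z^2 - 3*z - 4) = (z - 1)*(z + 1)^2*(z + 3)*(z - 4)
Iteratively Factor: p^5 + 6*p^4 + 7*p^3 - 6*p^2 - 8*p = (p)*(p^4 + 6*p^3 + 7*p^2 - 6*p - 8) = p*(p + 4)*(p^3 + 2*p^2 - p - 2) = p*(p - 1)*(p + 4)*(p^2 + 3*p + 2) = p*(p - 1)*(p + 2)*(p + 4)*(p + 1)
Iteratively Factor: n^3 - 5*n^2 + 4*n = (n - 4)*(n^2 - n) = n*(n - 4)*(n - 1)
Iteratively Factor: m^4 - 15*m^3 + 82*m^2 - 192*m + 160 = (m - 4)*(m^3 - 11*m^2 + 38*m - 40) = (m - 4)*(m - 2)*(m^2 - 9*m + 20) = (m - 5)*(m - 4)*(m - 2)*(m - 4)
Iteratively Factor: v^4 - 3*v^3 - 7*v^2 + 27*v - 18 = (v - 2)*(v^3 - v^2 - 9*v + 9) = (v - 2)*(v - 1)*(v^2 - 9) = (v - 2)*(v - 1)*(v + 3)*(v - 3)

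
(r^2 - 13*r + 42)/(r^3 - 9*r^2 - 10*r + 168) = 1/(r + 4)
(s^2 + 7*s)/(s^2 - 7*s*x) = (s + 7)/(s - 7*x)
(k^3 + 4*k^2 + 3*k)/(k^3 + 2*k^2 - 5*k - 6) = k/(k - 2)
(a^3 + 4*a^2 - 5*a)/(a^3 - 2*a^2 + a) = (a + 5)/(a - 1)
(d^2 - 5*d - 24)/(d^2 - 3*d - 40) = (d + 3)/(d + 5)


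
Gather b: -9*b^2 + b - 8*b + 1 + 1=-9*b^2 - 7*b + 2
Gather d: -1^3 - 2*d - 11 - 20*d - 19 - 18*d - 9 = -40*d - 40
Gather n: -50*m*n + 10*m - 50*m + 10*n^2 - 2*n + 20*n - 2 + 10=-40*m + 10*n^2 + n*(18 - 50*m) + 8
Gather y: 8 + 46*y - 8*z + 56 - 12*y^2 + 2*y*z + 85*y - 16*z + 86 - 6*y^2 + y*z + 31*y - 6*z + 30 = -18*y^2 + y*(3*z + 162) - 30*z + 180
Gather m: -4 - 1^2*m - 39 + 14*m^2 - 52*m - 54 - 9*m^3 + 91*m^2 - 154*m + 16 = -9*m^3 + 105*m^2 - 207*m - 81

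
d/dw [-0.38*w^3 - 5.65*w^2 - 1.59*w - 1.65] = -1.14*w^2 - 11.3*w - 1.59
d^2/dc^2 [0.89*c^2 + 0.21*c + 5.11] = 1.78000000000000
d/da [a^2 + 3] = 2*a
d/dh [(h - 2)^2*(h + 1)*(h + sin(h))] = (h - 2)*((h - 2)*(h + 1)*(cos(h) + 1) + (h - 2)*(h + sin(h)) + (h + sin(h))*(2*h + 2))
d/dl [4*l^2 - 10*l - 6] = 8*l - 10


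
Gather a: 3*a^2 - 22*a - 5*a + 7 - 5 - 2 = 3*a^2 - 27*a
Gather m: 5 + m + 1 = m + 6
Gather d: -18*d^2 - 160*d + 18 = -18*d^2 - 160*d + 18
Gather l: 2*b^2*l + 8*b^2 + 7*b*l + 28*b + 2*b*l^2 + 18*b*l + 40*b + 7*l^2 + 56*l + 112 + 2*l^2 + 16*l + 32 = 8*b^2 + 68*b + l^2*(2*b + 9) + l*(2*b^2 + 25*b + 72) + 144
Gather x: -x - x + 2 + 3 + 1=6 - 2*x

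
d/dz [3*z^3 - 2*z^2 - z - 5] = 9*z^2 - 4*z - 1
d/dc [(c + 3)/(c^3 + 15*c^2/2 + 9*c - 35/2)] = 2*(2*c^3 + 15*c^2 + 18*c - 6*(c + 3)*(c^2 + 5*c + 3) - 35)/(2*c^3 + 15*c^2 + 18*c - 35)^2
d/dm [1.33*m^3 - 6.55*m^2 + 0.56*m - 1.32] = 3.99*m^2 - 13.1*m + 0.56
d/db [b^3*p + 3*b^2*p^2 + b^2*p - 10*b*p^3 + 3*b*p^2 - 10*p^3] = p*(3*b^2 + 6*b*p + 2*b - 10*p^2 + 3*p)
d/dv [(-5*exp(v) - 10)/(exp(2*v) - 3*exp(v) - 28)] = 5*((exp(v) + 2)*(2*exp(v) - 3) - exp(2*v) + 3*exp(v) + 28)*exp(v)/(-exp(2*v) + 3*exp(v) + 28)^2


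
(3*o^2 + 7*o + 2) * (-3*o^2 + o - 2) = -9*o^4 - 18*o^3 - 5*o^2 - 12*o - 4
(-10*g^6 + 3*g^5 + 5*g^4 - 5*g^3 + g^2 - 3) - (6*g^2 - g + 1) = -10*g^6 + 3*g^5 + 5*g^4 - 5*g^3 - 5*g^2 + g - 4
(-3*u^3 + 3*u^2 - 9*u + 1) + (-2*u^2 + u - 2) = -3*u^3 + u^2 - 8*u - 1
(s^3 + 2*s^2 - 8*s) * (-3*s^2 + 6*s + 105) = -3*s^5 + 141*s^3 + 162*s^2 - 840*s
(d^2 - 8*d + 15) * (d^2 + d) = d^4 - 7*d^3 + 7*d^2 + 15*d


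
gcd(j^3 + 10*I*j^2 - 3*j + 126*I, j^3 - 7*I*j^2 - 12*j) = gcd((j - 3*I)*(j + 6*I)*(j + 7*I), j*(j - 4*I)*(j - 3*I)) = j - 3*I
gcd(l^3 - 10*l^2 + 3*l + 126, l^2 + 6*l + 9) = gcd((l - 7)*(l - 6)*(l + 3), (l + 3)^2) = l + 3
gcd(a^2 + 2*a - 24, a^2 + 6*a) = a + 6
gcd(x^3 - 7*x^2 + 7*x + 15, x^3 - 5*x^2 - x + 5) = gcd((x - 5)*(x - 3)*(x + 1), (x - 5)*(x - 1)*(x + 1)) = x^2 - 4*x - 5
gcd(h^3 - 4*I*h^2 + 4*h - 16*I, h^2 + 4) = h^2 + 4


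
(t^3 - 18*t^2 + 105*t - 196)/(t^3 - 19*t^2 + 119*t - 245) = (t - 4)/(t - 5)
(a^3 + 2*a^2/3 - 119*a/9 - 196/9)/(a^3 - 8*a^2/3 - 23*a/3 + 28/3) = (a + 7/3)/(a - 1)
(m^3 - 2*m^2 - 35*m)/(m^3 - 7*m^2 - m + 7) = m*(m + 5)/(m^2 - 1)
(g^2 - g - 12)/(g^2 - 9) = (g - 4)/(g - 3)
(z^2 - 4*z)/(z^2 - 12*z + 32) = z/(z - 8)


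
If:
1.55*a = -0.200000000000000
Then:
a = -0.13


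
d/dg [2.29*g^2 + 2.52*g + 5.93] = 4.58*g + 2.52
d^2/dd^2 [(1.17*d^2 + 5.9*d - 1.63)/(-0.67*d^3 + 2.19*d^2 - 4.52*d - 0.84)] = (-1.050426*d^6 - 15.89106*d^5 + 81.982272*d^4 - 73.070572*d^3 + 103.455858*d^2 - 167.436288*d + 115.751336)/(0.300763*d^9 - 2.949273*d^8 + 15.727245*d^7 - 49.165407*d^6 + 98.705028*d^5 - 106.87842*d^4 + 43.873712*d^3 + 46.848816*d^2 + 9.567936*d + 0.592704)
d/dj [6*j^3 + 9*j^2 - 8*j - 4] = 18*j^2 + 18*j - 8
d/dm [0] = 0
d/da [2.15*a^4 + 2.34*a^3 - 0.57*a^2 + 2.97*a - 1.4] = 8.6*a^3 + 7.02*a^2 - 1.14*a + 2.97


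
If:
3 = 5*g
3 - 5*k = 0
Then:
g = 3/5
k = 3/5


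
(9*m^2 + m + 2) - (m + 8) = 9*m^2 - 6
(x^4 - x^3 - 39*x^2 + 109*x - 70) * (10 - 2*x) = -2*x^5 + 12*x^4 + 68*x^3 - 608*x^2 + 1230*x - 700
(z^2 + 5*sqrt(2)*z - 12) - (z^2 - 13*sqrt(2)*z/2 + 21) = 23*sqrt(2)*z/2 - 33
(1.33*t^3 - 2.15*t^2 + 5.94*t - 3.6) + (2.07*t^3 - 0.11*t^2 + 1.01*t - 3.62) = 3.4*t^3 - 2.26*t^2 + 6.95*t - 7.22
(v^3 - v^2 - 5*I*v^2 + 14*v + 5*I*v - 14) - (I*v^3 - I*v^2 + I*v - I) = v^3 - I*v^3 - v^2 - 4*I*v^2 + 14*v + 4*I*v - 14 + I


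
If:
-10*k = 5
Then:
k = -1/2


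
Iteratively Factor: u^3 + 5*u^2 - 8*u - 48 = (u + 4)*(u^2 + u - 12) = (u + 4)^2*(u - 3)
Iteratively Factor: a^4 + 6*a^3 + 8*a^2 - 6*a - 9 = (a - 1)*(a^3 + 7*a^2 + 15*a + 9) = (a - 1)*(a + 1)*(a^2 + 6*a + 9) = (a - 1)*(a + 1)*(a + 3)*(a + 3)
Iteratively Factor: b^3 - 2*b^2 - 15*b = (b)*(b^2 - 2*b - 15) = b*(b - 5)*(b + 3)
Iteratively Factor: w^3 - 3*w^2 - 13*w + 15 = (w - 1)*(w^2 - 2*w - 15) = (w - 1)*(w + 3)*(w - 5)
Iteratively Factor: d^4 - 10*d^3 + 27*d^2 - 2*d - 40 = (d + 1)*(d^3 - 11*d^2 + 38*d - 40) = (d - 5)*(d + 1)*(d^2 - 6*d + 8) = (d - 5)*(d - 4)*(d + 1)*(d - 2)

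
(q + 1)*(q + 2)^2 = q^3 + 5*q^2 + 8*q + 4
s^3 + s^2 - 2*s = s*(s - 1)*(s + 2)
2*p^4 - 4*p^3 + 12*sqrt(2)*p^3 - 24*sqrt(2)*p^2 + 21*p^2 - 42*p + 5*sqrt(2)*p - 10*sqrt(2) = (p - 2)*(p + 5*sqrt(2))*(sqrt(2)*p + 1)^2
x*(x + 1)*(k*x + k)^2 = k^2*x^4 + 3*k^2*x^3 + 3*k^2*x^2 + k^2*x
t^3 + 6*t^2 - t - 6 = (t - 1)*(t + 1)*(t + 6)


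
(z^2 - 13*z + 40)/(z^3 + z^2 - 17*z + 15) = (z^2 - 13*z + 40)/(z^3 + z^2 - 17*z + 15)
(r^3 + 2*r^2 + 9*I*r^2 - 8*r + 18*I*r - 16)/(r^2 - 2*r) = (r^3 + r^2*(2 + 9*I) + 2*r*(-4 + 9*I) - 16)/(r*(r - 2))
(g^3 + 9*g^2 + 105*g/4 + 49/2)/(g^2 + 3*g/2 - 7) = (g^2 + 11*g/2 + 7)/(g - 2)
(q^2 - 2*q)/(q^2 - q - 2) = q/(q + 1)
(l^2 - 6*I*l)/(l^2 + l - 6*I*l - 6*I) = l/(l + 1)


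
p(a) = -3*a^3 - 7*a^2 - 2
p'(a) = -9*a^2 - 14*a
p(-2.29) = -2.68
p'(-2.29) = -15.14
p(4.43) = -400.19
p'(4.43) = -238.64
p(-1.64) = -7.59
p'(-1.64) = -1.25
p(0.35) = -2.99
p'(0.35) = -6.00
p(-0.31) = -2.58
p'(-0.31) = 3.48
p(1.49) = -27.46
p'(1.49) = -40.84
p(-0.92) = -5.59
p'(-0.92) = 5.26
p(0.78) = -7.68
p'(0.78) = -16.40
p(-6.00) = 394.00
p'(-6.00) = -240.00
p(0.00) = -2.00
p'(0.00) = 0.00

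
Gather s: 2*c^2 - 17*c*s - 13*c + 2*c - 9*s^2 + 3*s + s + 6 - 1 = 2*c^2 - 11*c - 9*s^2 + s*(4 - 17*c) + 5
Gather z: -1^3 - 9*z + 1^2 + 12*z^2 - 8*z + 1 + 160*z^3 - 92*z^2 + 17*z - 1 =160*z^3 - 80*z^2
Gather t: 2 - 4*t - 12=-4*t - 10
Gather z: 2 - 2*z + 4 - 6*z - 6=-8*z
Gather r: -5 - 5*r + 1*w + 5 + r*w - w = r*(w - 5)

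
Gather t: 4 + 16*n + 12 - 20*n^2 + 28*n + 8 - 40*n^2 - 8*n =-60*n^2 + 36*n + 24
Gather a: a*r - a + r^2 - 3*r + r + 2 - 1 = a*(r - 1) + r^2 - 2*r + 1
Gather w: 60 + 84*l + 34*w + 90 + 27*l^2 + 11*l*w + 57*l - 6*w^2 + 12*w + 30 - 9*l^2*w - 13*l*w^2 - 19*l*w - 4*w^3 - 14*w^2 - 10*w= 27*l^2 + 141*l - 4*w^3 + w^2*(-13*l - 20) + w*(-9*l^2 - 8*l + 36) + 180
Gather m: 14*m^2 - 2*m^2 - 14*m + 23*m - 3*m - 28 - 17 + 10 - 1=12*m^2 + 6*m - 36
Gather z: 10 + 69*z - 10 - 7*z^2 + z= -7*z^2 + 70*z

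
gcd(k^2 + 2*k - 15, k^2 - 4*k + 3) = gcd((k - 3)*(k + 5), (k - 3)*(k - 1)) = k - 3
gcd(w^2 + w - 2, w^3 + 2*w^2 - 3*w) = w - 1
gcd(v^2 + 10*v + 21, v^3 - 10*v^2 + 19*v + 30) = 1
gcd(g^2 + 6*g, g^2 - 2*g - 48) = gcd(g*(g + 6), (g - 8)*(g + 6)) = g + 6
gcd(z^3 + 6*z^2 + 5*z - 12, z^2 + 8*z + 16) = z + 4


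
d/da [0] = 0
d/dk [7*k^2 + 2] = 14*k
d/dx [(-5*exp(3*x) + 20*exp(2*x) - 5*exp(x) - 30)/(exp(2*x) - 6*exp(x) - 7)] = 5*(-exp(2*x) + 14*exp(x) - 29)*exp(x)/(exp(2*x) - 14*exp(x) + 49)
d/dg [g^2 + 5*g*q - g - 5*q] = 2*g + 5*q - 1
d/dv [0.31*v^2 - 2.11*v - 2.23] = 0.62*v - 2.11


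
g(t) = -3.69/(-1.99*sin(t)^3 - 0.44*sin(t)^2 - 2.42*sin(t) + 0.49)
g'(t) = -3.69*(5.97*sin(t)^2*cos(t) + 0.88*sin(t)*cos(t) + 2.42*cos(t))/(-1.99*sin(t)^3 - 0.44*sin(t)^2 - 2.42*sin(t) + 0.49)^2 = (-3.2472*sin(t) + 11.01465*cos(2*t) - 19.94445)*cos(t)/(1.99*sin(t)^3 + 0.44*sin(t)^2 + 2.42*sin(t) - 0.49)^2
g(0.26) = 18.92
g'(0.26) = -285.09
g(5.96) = -2.89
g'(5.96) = -5.88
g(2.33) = 1.64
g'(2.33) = 3.09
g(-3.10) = -6.25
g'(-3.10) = 25.35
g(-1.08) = -1.01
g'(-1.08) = -0.82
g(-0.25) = -3.38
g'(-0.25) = -7.70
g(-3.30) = -41.23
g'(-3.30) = 1231.69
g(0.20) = 155.36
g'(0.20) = -18146.22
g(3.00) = -27.51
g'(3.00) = 540.71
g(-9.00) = -2.38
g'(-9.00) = 4.29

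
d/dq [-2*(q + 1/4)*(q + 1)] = -4*q - 5/2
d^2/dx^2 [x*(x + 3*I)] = 2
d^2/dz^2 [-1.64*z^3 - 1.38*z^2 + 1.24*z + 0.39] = -9.84*z - 2.76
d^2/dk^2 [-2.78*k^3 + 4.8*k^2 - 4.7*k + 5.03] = 9.6 - 16.68*k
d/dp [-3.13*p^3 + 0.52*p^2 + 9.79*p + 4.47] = -9.39*p^2 + 1.04*p + 9.79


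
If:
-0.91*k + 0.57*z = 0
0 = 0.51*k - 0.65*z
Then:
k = 0.00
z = 0.00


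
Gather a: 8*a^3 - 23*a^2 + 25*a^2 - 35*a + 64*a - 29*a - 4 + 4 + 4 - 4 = 8*a^3 + 2*a^2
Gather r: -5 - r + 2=-r - 3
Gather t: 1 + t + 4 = t + 5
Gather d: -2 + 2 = 0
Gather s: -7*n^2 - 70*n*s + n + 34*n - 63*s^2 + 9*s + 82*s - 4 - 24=-7*n^2 + 35*n - 63*s^2 + s*(91 - 70*n) - 28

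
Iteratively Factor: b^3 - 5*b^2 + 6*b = (b - 2)*(b^2 - 3*b) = b*(b - 2)*(b - 3)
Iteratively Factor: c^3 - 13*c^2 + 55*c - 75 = (c - 5)*(c^2 - 8*c + 15) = (c - 5)^2*(c - 3)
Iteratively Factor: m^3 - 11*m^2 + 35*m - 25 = (m - 5)*(m^2 - 6*m + 5) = (m - 5)^2*(m - 1)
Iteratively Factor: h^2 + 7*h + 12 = (h + 4)*(h + 3)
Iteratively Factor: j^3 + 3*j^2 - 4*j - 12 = (j + 2)*(j^2 + j - 6) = (j + 2)*(j + 3)*(j - 2)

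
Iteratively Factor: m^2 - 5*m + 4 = (m - 4)*(m - 1)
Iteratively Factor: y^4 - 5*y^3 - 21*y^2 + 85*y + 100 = (y - 5)*(y^3 - 21*y - 20) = (y - 5)^2*(y^2 + 5*y + 4) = (y - 5)^2*(y + 4)*(y + 1)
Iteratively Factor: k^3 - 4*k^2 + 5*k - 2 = (k - 1)*(k^2 - 3*k + 2) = (k - 2)*(k - 1)*(k - 1)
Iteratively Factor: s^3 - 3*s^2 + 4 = (s - 2)*(s^2 - s - 2) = (s - 2)^2*(s + 1)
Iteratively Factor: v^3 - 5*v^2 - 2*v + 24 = (v - 3)*(v^2 - 2*v - 8) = (v - 3)*(v + 2)*(v - 4)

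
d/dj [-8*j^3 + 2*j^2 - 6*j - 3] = -24*j^2 + 4*j - 6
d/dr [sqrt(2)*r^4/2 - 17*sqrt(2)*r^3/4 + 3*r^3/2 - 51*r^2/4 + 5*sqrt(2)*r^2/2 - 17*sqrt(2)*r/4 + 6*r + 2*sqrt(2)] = 2*sqrt(2)*r^3 - 51*sqrt(2)*r^2/4 + 9*r^2/2 - 51*r/2 + 5*sqrt(2)*r - 17*sqrt(2)/4 + 6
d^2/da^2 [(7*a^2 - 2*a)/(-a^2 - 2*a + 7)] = 2*(16*a^3 - 147*a^2 + 42*a - 315)/(a^6 + 6*a^5 - 9*a^4 - 76*a^3 + 63*a^2 + 294*a - 343)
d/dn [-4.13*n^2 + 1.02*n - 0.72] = 1.02 - 8.26*n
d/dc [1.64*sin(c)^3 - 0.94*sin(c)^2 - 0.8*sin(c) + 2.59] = (4.92*sin(c)^2 - 1.88*sin(c) - 0.8)*cos(c)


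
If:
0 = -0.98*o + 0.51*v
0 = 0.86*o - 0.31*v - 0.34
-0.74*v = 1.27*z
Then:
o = 1.29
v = 2.47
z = -1.44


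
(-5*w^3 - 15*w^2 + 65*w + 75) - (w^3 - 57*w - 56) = -6*w^3 - 15*w^2 + 122*w + 131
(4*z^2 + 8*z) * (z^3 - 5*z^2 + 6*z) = 4*z^5 - 12*z^4 - 16*z^3 + 48*z^2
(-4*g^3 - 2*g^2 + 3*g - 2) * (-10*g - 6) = 40*g^4 + 44*g^3 - 18*g^2 + 2*g + 12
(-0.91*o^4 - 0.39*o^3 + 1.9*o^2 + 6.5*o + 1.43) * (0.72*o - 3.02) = -0.6552*o^5 + 2.4674*o^4 + 2.5458*o^3 - 1.058*o^2 - 18.6004*o - 4.3186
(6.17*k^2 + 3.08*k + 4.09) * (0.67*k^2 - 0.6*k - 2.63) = 4.1339*k^4 - 1.6384*k^3 - 15.3348*k^2 - 10.5544*k - 10.7567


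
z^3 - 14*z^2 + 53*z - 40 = (z - 8)*(z - 5)*(z - 1)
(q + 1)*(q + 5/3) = q^2 + 8*q/3 + 5/3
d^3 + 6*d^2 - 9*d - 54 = (d - 3)*(d + 3)*(d + 6)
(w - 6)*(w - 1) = w^2 - 7*w + 6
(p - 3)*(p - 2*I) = p^2 - 3*p - 2*I*p + 6*I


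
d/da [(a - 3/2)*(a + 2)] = 2*a + 1/2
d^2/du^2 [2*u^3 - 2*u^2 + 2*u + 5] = 12*u - 4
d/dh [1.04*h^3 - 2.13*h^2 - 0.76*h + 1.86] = 3.12*h^2 - 4.26*h - 0.76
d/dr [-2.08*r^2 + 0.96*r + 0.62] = 0.96 - 4.16*r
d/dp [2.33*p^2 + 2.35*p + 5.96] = 4.66*p + 2.35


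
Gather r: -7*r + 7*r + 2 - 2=0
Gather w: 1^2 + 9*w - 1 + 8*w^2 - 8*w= 8*w^2 + w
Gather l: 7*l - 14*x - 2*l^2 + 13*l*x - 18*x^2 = -2*l^2 + l*(13*x + 7) - 18*x^2 - 14*x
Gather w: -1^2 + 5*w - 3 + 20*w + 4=25*w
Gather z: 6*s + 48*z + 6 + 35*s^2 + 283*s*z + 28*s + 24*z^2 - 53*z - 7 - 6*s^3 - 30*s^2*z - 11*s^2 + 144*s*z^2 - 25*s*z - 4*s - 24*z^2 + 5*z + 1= -6*s^3 + 24*s^2 + 144*s*z^2 + 30*s + z*(-30*s^2 + 258*s)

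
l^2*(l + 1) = l^3 + l^2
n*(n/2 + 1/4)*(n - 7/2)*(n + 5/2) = n^4/2 - n^3/4 - 37*n^2/8 - 35*n/16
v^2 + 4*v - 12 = (v - 2)*(v + 6)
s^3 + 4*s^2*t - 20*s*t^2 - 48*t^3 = (s - 4*t)*(s + 2*t)*(s + 6*t)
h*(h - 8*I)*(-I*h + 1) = -I*h^3 - 7*h^2 - 8*I*h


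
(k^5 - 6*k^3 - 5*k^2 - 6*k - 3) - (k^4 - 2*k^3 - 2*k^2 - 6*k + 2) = k^5 - k^4 - 4*k^3 - 3*k^2 - 5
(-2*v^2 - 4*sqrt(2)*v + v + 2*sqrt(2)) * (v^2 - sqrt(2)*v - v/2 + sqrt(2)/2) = -2*v^4 - 2*sqrt(2)*v^3 + 2*v^3 + 2*sqrt(2)*v^2 + 15*v^2/2 - 8*v - sqrt(2)*v/2 + 2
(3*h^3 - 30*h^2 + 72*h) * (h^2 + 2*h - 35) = 3*h^5 - 24*h^4 - 93*h^3 + 1194*h^2 - 2520*h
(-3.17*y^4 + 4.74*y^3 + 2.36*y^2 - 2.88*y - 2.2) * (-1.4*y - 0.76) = 4.438*y^5 - 4.2268*y^4 - 6.9064*y^3 + 2.2384*y^2 + 5.2688*y + 1.672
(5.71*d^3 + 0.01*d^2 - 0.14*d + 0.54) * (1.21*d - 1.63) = 6.9091*d^4 - 9.2952*d^3 - 0.1857*d^2 + 0.8816*d - 0.8802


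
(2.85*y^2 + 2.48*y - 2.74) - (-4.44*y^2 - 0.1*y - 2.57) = 7.29*y^2 + 2.58*y - 0.17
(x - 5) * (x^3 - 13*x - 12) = x^4 - 5*x^3 - 13*x^2 + 53*x + 60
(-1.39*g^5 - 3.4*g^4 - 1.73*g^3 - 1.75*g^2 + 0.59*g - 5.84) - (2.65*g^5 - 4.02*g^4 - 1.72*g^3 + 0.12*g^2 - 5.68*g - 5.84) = -4.04*g^5 + 0.62*g^4 - 0.01*g^3 - 1.87*g^2 + 6.27*g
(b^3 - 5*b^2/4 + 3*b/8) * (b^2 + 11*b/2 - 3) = b^5 + 17*b^4/4 - 19*b^3/2 + 93*b^2/16 - 9*b/8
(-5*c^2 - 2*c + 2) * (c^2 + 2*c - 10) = -5*c^4 - 12*c^3 + 48*c^2 + 24*c - 20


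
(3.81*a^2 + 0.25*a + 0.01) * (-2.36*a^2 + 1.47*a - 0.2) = -8.9916*a^4 + 5.0107*a^3 - 0.4181*a^2 - 0.0353*a - 0.002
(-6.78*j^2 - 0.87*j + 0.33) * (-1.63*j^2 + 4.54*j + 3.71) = 11.0514*j^4 - 29.3631*j^3 - 29.6415*j^2 - 1.7295*j + 1.2243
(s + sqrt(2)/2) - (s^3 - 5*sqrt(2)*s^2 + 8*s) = -s^3 + 5*sqrt(2)*s^2 - 7*s + sqrt(2)/2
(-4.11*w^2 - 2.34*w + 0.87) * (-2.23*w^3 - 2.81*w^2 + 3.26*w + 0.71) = 9.1653*w^5 + 16.7673*w^4 - 8.7633*w^3 - 12.9912*w^2 + 1.1748*w + 0.6177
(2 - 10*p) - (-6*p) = 2 - 4*p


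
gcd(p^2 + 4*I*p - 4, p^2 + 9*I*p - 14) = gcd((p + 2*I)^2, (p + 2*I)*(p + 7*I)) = p + 2*I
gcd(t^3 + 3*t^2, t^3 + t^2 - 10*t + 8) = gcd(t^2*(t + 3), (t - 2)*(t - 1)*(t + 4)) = 1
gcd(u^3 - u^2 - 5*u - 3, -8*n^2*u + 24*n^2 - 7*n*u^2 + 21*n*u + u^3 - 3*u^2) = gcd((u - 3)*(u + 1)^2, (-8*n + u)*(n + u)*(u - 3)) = u - 3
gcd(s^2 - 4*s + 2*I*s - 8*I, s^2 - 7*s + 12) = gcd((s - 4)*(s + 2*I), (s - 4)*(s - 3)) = s - 4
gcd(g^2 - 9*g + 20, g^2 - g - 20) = g - 5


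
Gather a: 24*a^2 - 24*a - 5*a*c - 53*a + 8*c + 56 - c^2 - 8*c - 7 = 24*a^2 + a*(-5*c - 77) - c^2 + 49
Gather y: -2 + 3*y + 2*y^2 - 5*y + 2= 2*y^2 - 2*y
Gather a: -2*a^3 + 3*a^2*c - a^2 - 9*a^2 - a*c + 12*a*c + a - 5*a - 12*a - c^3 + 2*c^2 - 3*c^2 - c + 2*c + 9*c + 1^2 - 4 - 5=-2*a^3 + a^2*(3*c - 10) + a*(11*c - 16) - c^3 - c^2 + 10*c - 8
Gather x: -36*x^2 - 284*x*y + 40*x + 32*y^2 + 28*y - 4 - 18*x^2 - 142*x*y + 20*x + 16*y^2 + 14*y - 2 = -54*x^2 + x*(60 - 426*y) + 48*y^2 + 42*y - 6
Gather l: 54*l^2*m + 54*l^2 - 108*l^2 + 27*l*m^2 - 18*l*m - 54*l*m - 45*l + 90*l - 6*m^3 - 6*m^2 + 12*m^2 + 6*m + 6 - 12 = l^2*(54*m - 54) + l*(27*m^2 - 72*m + 45) - 6*m^3 + 6*m^2 + 6*m - 6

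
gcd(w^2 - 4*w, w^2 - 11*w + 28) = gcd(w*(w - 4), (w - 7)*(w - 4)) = w - 4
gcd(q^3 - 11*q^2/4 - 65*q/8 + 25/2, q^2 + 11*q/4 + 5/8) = q + 5/2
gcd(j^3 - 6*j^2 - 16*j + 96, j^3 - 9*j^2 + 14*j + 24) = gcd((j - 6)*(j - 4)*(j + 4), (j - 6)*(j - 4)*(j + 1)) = j^2 - 10*j + 24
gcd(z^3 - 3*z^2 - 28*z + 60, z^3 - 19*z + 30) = z^2 + 3*z - 10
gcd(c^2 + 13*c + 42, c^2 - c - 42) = c + 6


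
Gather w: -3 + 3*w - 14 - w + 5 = 2*w - 12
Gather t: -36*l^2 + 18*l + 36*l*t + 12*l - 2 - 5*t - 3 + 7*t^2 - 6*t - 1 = -36*l^2 + 30*l + 7*t^2 + t*(36*l - 11) - 6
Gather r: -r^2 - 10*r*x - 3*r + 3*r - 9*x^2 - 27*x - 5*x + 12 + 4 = -r^2 - 10*r*x - 9*x^2 - 32*x + 16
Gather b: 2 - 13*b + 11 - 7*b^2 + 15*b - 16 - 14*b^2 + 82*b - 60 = -21*b^2 + 84*b - 63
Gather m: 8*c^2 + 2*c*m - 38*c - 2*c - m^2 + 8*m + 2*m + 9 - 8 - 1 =8*c^2 - 40*c - m^2 + m*(2*c + 10)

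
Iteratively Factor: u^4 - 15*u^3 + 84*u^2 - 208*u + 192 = (u - 4)*(u^3 - 11*u^2 + 40*u - 48) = (u - 4)^2*(u^2 - 7*u + 12) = (u - 4)^3*(u - 3)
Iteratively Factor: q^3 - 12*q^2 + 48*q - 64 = (q - 4)*(q^2 - 8*q + 16) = (q - 4)^2*(q - 4)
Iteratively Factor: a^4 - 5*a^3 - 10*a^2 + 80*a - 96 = (a - 4)*(a^3 - a^2 - 14*a + 24) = (a - 4)*(a - 3)*(a^2 + 2*a - 8) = (a - 4)*(a - 3)*(a - 2)*(a + 4)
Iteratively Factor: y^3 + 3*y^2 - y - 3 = (y + 3)*(y^2 - 1) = (y + 1)*(y + 3)*(y - 1)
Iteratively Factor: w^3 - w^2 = (w - 1)*(w^2) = w*(w - 1)*(w)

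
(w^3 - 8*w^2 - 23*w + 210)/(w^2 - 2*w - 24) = (w^2 - 2*w - 35)/(w + 4)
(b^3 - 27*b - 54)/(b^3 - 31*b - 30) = (-b^3 + 27*b + 54)/(-b^3 + 31*b + 30)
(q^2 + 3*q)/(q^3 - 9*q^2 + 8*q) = (q + 3)/(q^2 - 9*q + 8)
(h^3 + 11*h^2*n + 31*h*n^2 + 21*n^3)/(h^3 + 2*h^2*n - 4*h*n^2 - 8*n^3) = (h^3 + 11*h^2*n + 31*h*n^2 + 21*n^3)/(h^3 + 2*h^2*n - 4*h*n^2 - 8*n^3)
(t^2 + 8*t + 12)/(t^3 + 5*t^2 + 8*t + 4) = (t + 6)/(t^2 + 3*t + 2)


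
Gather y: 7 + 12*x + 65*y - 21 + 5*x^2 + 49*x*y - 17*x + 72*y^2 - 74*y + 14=5*x^2 - 5*x + 72*y^2 + y*(49*x - 9)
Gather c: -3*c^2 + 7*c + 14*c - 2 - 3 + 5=-3*c^2 + 21*c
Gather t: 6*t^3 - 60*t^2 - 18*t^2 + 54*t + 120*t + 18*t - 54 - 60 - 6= 6*t^3 - 78*t^2 + 192*t - 120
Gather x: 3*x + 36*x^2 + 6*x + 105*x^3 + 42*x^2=105*x^3 + 78*x^2 + 9*x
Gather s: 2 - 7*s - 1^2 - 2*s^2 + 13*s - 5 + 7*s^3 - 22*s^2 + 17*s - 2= 7*s^3 - 24*s^2 + 23*s - 6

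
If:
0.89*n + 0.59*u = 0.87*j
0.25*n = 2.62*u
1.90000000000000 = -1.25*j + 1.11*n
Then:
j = -8.28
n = -7.61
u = -0.73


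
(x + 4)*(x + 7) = x^2 + 11*x + 28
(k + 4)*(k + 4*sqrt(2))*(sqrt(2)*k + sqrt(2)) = sqrt(2)*k^3 + 5*sqrt(2)*k^2 + 8*k^2 + 4*sqrt(2)*k + 40*k + 32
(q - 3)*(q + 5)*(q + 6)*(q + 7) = q^4 + 15*q^3 + 53*q^2 - 111*q - 630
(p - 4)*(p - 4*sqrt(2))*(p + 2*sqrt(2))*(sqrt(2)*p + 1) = sqrt(2)*p^4 - 4*sqrt(2)*p^3 - 3*p^3 - 18*sqrt(2)*p^2 + 12*p^2 - 16*p + 72*sqrt(2)*p + 64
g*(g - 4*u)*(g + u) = g^3 - 3*g^2*u - 4*g*u^2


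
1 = 1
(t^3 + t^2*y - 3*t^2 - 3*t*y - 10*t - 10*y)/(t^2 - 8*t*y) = (t^3 + t^2*y - 3*t^2 - 3*t*y - 10*t - 10*y)/(t*(t - 8*y))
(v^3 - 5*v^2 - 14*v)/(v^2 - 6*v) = (v^2 - 5*v - 14)/(v - 6)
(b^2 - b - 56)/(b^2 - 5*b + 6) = (b^2 - b - 56)/(b^2 - 5*b + 6)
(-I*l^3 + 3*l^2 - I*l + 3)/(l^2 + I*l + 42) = (-I*l^3 + 3*l^2 - I*l + 3)/(l^2 + I*l + 42)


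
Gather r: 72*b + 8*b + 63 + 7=80*b + 70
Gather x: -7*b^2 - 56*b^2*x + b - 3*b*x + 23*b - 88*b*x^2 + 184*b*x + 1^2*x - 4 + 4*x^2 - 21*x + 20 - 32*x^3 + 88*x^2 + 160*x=-7*b^2 + 24*b - 32*x^3 + x^2*(92 - 88*b) + x*(-56*b^2 + 181*b + 140) + 16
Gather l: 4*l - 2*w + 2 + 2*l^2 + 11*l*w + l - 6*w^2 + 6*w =2*l^2 + l*(11*w + 5) - 6*w^2 + 4*w + 2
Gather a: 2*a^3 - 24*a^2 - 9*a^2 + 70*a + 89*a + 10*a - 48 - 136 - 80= 2*a^3 - 33*a^2 + 169*a - 264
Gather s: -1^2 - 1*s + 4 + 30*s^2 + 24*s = 30*s^2 + 23*s + 3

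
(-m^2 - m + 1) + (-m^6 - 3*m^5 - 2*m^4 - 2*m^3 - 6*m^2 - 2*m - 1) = -m^6 - 3*m^5 - 2*m^4 - 2*m^3 - 7*m^2 - 3*m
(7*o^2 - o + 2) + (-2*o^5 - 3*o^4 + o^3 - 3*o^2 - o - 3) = -2*o^5 - 3*o^4 + o^3 + 4*o^2 - 2*o - 1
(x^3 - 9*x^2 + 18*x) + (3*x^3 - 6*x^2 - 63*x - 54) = 4*x^3 - 15*x^2 - 45*x - 54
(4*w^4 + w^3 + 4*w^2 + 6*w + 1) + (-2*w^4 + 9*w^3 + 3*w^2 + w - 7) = 2*w^4 + 10*w^3 + 7*w^2 + 7*w - 6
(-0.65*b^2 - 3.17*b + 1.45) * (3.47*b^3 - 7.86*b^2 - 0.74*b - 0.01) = -2.2555*b^5 - 5.8909*b^4 + 30.4287*b^3 - 9.0447*b^2 - 1.0413*b - 0.0145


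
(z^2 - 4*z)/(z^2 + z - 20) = z/(z + 5)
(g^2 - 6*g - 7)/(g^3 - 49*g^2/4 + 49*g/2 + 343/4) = 4*(g + 1)/(4*g^2 - 21*g - 49)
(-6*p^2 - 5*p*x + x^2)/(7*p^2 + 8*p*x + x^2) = (-6*p + x)/(7*p + x)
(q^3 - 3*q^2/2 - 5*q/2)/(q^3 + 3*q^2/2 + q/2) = (2*q - 5)/(2*q + 1)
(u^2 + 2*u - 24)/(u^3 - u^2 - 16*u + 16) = (u + 6)/(u^2 + 3*u - 4)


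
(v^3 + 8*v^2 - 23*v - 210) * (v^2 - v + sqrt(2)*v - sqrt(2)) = v^5 + sqrt(2)*v^4 + 7*v^4 - 31*v^3 + 7*sqrt(2)*v^3 - 187*v^2 - 31*sqrt(2)*v^2 - 187*sqrt(2)*v + 210*v + 210*sqrt(2)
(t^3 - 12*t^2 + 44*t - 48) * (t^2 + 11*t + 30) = t^5 - t^4 - 58*t^3 + 76*t^2 + 792*t - 1440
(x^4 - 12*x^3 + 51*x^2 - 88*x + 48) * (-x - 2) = -x^5 + 10*x^4 - 27*x^3 - 14*x^2 + 128*x - 96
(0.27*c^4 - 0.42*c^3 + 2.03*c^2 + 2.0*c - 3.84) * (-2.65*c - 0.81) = -0.7155*c^5 + 0.8943*c^4 - 5.0393*c^3 - 6.9443*c^2 + 8.556*c + 3.1104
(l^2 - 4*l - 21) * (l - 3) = l^3 - 7*l^2 - 9*l + 63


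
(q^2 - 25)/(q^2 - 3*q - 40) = (q - 5)/(q - 8)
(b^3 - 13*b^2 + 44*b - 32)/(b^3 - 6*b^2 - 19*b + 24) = (b - 4)/(b + 3)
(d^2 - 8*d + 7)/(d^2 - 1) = (d - 7)/(d + 1)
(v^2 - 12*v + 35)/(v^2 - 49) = (v - 5)/(v + 7)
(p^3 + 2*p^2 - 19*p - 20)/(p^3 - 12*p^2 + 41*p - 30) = (p^3 + 2*p^2 - 19*p - 20)/(p^3 - 12*p^2 + 41*p - 30)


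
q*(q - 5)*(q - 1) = q^3 - 6*q^2 + 5*q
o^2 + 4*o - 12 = (o - 2)*(o + 6)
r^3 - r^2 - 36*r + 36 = (r - 6)*(r - 1)*(r + 6)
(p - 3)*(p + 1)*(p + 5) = p^3 + 3*p^2 - 13*p - 15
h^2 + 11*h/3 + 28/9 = (h + 4/3)*(h + 7/3)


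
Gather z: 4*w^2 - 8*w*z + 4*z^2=4*w^2 - 8*w*z + 4*z^2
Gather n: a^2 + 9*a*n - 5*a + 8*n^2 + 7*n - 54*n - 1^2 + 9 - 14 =a^2 - 5*a + 8*n^2 + n*(9*a - 47) - 6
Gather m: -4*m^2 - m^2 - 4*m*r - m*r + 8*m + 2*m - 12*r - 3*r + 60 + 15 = -5*m^2 + m*(10 - 5*r) - 15*r + 75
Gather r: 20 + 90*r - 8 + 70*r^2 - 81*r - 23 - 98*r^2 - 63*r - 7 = -28*r^2 - 54*r - 18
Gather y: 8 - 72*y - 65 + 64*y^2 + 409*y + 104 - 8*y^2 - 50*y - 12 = 56*y^2 + 287*y + 35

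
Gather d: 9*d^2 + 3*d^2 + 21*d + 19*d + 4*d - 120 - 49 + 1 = 12*d^2 + 44*d - 168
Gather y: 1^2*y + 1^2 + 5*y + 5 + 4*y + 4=10*y + 10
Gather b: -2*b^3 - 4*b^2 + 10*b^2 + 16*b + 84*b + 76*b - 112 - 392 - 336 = -2*b^3 + 6*b^2 + 176*b - 840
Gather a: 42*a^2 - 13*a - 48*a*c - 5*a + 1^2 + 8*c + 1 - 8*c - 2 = 42*a^2 + a*(-48*c - 18)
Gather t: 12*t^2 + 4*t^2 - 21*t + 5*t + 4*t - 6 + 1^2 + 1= 16*t^2 - 12*t - 4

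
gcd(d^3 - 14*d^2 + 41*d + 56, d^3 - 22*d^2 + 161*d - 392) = d^2 - 15*d + 56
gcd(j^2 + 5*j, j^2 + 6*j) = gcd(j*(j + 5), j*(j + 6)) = j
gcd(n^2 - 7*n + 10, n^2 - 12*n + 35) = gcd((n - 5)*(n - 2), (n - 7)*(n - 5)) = n - 5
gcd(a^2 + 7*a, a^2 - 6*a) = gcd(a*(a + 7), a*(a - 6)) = a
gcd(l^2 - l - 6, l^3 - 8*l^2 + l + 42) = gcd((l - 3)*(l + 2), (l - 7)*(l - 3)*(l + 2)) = l^2 - l - 6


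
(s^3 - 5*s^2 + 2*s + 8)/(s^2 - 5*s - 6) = (s^2 - 6*s + 8)/(s - 6)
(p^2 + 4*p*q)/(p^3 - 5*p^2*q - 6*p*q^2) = (p + 4*q)/(p^2 - 5*p*q - 6*q^2)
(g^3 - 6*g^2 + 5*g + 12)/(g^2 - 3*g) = g - 3 - 4/g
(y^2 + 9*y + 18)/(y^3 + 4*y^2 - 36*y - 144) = (y + 3)/(y^2 - 2*y - 24)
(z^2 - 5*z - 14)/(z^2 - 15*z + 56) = (z + 2)/(z - 8)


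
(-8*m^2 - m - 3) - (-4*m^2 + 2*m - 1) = -4*m^2 - 3*m - 2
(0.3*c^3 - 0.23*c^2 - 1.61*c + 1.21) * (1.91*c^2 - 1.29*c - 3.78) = 0.573*c^5 - 0.8263*c^4 - 3.9124*c^3 + 5.2574*c^2 + 4.5249*c - 4.5738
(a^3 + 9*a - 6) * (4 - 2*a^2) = -2*a^5 - 14*a^3 + 12*a^2 + 36*a - 24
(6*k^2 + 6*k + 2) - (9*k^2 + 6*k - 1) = 3 - 3*k^2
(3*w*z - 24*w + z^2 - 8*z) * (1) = 3*w*z - 24*w + z^2 - 8*z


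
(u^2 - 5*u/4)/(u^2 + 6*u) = (u - 5/4)/(u + 6)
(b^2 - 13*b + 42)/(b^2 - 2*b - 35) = (b - 6)/(b + 5)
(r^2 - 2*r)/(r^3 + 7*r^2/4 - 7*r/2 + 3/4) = 4*r*(r - 2)/(4*r^3 + 7*r^2 - 14*r + 3)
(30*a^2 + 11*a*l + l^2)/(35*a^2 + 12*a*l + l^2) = (6*a + l)/(7*a + l)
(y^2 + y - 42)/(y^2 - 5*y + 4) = (y^2 + y - 42)/(y^2 - 5*y + 4)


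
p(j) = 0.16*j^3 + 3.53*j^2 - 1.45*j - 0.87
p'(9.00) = 100.97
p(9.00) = 388.65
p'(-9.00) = -26.11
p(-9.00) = 181.47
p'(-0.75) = -6.48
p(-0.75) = 2.14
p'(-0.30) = -3.52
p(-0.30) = -0.12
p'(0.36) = 1.15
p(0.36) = -0.93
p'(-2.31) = -15.20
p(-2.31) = 19.34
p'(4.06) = 35.13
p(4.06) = 62.14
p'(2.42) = 18.45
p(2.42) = 18.56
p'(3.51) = 29.24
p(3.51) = 44.45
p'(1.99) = 14.50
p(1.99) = 11.48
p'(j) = 0.48*j^2 + 7.06*j - 1.45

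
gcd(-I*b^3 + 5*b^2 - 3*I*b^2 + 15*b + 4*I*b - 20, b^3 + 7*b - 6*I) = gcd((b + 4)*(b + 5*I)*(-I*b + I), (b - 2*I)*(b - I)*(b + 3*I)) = 1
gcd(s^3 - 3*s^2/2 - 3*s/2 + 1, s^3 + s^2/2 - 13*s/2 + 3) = s^2 - 5*s/2 + 1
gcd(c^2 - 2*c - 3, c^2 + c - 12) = c - 3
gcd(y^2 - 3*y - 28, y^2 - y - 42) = y - 7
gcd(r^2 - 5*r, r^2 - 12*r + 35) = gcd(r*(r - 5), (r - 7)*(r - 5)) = r - 5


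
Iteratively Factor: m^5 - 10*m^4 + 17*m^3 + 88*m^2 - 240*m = (m - 5)*(m^4 - 5*m^3 - 8*m^2 + 48*m) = (m - 5)*(m - 4)*(m^3 - m^2 - 12*m) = (m - 5)*(m - 4)*(m + 3)*(m^2 - 4*m) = (m - 5)*(m - 4)^2*(m + 3)*(m)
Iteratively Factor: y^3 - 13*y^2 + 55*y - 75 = (y - 5)*(y^2 - 8*y + 15) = (y - 5)*(y - 3)*(y - 5)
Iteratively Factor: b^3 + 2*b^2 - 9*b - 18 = (b + 3)*(b^2 - b - 6) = (b - 3)*(b + 3)*(b + 2)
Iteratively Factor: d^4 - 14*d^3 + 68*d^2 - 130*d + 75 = (d - 5)*(d^3 - 9*d^2 + 23*d - 15) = (d - 5)*(d - 1)*(d^2 - 8*d + 15) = (d - 5)*(d - 3)*(d - 1)*(d - 5)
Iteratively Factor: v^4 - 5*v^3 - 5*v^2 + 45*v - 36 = (v - 1)*(v^3 - 4*v^2 - 9*v + 36) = (v - 3)*(v - 1)*(v^2 - v - 12) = (v - 3)*(v - 1)*(v + 3)*(v - 4)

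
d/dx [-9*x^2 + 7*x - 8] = 7 - 18*x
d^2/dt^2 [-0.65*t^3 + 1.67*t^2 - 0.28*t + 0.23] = 3.34 - 3.9*t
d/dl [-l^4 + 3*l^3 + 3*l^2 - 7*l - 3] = -4*l^3 + 9*l^2 + 6*l - 7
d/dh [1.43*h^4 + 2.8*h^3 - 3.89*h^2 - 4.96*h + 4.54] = 5.72*h^3 + 8.4*h^2 - 7.78*h - 4.96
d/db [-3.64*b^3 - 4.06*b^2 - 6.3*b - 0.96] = -10.92*b^2 - 8.12*b - 6.3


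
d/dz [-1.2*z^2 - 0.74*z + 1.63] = -2.4*z - 0.74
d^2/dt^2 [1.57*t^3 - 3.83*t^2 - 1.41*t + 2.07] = 9.42*t - 7.66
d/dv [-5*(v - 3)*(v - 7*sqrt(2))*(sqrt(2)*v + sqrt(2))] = -15*sqrt(2)*v^2 + 20*sqrt(2)*v + 140*v - 140 + 15*sqrt(2)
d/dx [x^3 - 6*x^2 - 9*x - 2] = 3*x^2 - 12*x - 9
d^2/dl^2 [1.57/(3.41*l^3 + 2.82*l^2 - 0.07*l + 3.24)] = (-(32.1222*l + 8.8548)*(3.41*l^3 + 2.82*l^2 - 0.07*l + 3.24) + 1.57*(10.23*l^2 + 5.64*l - 0.07)*(20.46*l^2 + 11.28*l - 0.14))/(3.41*l^3 + 2.82*l^2 - 0.07*l + 3.24)^3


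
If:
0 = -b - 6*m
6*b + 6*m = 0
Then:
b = 0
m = 0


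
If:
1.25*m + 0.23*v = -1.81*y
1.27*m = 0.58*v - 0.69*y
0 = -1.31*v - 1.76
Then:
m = -1.13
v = -1.34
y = 0.95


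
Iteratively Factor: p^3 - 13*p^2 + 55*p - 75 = (p - 3)*(p^2 - 10*p + 25) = (p - 5)*(p - 3)*(p - 5)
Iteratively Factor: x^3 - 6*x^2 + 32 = (x - 4)*(x^2 - 2*x - 8) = (x - 4)*(x + 2)*(x - 4)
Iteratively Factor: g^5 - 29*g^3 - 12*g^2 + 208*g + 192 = (g + 3)*(g^4 - 3*g^3 - 20*g^2 + 48*g + 64) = (g + 3)*(g + 4)*(g^3 - 7*g^2 + 8*g + 16) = (g + 1)*(g + 3)*(g + 4)*(g^2 - 8*g + 16) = (g - 4)*(g + 1)*(g + 3)*(g + 4)*(g - 4)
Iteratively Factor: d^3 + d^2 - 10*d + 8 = (d - 1)*(d^2 + 2*d - 8) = (d - 2)*(d - 1)*(d + 4)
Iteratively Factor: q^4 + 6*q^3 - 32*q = (q + 4)*(q^3 + 2*q^2 - 8*q) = q*(q + 4)*(q^2 + 2*q - 8) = q*(q - 2)*(q + 4)*(q + 4)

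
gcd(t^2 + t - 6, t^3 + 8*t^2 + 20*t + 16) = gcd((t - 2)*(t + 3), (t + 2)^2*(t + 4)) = 1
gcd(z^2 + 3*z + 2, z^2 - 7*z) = 1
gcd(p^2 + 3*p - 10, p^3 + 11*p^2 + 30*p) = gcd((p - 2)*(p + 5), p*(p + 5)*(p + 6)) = p + 5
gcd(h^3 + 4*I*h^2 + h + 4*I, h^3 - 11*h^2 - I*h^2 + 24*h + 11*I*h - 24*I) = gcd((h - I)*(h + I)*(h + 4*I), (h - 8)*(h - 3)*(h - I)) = h - I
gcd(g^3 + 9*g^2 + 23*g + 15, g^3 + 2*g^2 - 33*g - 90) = g^2 + 8*g + 15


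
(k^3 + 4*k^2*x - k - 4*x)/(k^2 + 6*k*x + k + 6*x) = (k^2 + 4*k*x - k - 4*x)/(k + 6*x)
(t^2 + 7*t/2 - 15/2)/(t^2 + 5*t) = (t - 3/2)/t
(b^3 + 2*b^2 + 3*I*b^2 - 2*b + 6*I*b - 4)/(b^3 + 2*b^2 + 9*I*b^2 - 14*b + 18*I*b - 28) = (b + I)/(b + 7*I)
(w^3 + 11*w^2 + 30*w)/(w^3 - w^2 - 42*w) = (w + 5)/(w - 7)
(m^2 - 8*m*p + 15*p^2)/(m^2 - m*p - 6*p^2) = (m - 5*p)/(m + 2*p)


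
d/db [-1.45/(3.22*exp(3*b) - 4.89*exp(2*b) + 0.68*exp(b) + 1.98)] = (14.007*exp(2*b) - 14.181*exp(b) + 0.986)*exp(b)/(3.22*exp(3*b) - 4.89*exp(2*b) + 0.68*exp(b) + 1.98)^2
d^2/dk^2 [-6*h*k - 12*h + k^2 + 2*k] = 2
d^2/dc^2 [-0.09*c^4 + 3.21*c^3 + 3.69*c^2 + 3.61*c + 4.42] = -1.08*c^2 + 19.26*c + 7.38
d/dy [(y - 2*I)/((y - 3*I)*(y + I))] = (-y^2 + 4*I*y + 7)/(y^4 - 4*I*y^3 + 2*y^2 - 12*I*y + 9)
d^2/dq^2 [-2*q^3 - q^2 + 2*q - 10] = -12*q - 2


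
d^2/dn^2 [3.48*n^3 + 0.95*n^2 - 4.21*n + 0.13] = 20.88*n + 1.9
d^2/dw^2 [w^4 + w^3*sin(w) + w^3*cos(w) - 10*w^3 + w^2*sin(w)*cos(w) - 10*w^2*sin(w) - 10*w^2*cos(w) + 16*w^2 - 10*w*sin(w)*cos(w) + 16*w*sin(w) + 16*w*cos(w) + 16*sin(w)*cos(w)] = -sqrt(2)*w^3*sin(w + pi/4) + 4*w^2*sin(w) - 2*w^2*sin(2*w) + 16*w^2*cos(w) + 12*w^2 + 30*w*sin(w) + 20*w*sin(2*w) - 50*w*cos(w) + 4*w*cos(2*w) - 60*w - 52*sin(w) - 31*sin(2*w) + 12*cos(w) - 20*cos(2*w) + 32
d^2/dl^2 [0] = 0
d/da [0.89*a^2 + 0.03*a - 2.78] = 1.78*a + 0.03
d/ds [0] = 0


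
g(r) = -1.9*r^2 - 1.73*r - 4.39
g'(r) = -3.8*r - 1.73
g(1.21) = -9.27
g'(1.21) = -6.33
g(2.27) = -18.11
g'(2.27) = -10.36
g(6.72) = -101.82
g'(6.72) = -27.27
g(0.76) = -6.80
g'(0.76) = -4.62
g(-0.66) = -4.08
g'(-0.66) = 0.78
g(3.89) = -39.87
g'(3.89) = -16.51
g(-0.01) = -4.37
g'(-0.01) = -1.69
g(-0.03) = -4.34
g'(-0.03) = -1.62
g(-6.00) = -62.41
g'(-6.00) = 21.07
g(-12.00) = -257.23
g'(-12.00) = 43.87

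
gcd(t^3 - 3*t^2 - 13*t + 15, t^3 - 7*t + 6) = t^2 + 2*t - 3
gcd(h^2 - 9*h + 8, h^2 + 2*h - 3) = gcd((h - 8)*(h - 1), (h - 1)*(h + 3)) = h - 1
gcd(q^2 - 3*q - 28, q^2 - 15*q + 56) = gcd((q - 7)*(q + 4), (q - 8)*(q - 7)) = q - 7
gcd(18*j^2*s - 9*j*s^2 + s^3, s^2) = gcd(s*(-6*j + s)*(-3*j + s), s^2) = s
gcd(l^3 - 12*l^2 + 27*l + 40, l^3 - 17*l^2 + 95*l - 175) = l - 5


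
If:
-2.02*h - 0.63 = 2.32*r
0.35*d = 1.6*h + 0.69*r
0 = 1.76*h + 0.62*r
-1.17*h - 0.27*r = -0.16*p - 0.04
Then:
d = -0.14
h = 0.14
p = 0.10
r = -0.39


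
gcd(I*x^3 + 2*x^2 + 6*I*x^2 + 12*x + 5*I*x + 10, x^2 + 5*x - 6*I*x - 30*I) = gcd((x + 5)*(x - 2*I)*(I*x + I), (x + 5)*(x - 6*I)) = x + 5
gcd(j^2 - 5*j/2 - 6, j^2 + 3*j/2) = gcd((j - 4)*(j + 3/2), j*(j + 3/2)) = j + 3/2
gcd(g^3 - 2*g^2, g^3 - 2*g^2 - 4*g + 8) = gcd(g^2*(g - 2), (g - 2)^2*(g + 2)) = g - 2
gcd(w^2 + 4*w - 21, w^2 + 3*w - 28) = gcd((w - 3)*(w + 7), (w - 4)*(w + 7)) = w + 7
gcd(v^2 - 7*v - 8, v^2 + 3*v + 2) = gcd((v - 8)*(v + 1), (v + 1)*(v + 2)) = v + 1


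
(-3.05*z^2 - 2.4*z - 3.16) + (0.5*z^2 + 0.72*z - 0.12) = -2.55*z^2 - 1.68*z - 3.28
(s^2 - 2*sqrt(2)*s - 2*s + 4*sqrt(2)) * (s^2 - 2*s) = s^4 - 4*s^3 - 2*sqrt(2)*s^3 + 4*s^2 + 8*sqrt(2)*s^2 - 8*sqrt(2)*s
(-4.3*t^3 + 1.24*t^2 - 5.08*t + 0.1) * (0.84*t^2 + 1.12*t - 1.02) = -3.612*t^5 - 3.7744*t^4 + 1.5076*t^3 - 6.8704*t^2 + 5.2936*t - 0.102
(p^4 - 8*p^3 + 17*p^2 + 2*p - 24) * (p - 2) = p^5 - 10*p^4 + 33*p^3 - 32*p^2 - 28*p + 48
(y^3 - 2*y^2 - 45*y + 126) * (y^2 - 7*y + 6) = y^5 - 9*y^4 - 25*y^3 + 429*y^2 - 1152*y + 756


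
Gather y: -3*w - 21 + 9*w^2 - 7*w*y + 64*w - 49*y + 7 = 9*w^2 + 61*w + y*(-7*w - 49) - 14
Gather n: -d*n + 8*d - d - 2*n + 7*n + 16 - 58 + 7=7*d + n*(5 - d) - 35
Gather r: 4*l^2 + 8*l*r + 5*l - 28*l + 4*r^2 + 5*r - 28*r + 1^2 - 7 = 4*l^2 - 23*l + 4*r^2 + r*(8*l - 23) - 6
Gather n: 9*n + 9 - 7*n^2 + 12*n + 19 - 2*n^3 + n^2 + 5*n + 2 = -2*n^3 - 6*n^2 + 26*n + 30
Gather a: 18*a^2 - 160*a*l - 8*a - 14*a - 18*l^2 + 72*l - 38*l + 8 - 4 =18*a^2 + a*(-160*l - 22) - 18*l^2 + 34*l + 4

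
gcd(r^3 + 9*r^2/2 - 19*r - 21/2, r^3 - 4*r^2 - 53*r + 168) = r^2 + 4*r - 21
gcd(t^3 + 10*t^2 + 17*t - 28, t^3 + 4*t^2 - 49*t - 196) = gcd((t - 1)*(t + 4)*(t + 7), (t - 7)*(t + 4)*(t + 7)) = t^2 + 11*t + 28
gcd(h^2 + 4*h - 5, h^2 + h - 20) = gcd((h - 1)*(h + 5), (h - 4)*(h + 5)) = h + 5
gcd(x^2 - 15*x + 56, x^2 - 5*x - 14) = x - 7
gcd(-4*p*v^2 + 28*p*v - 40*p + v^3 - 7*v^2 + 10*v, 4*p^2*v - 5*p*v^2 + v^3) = 4*p - v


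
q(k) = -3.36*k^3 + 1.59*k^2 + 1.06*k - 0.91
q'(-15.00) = -2314.64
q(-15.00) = 11680.94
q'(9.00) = -786.80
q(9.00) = -2312.02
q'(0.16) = 1.31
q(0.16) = -0.71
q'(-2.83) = -88.67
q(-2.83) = 84.98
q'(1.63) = -20.54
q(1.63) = -9.51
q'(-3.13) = -107.65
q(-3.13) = 114.38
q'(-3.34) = -122.01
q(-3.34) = 138.48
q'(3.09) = -85.36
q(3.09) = -81.59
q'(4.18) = -161.77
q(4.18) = -214.09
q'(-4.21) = -190.99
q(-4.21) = 273.53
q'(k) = -10.08*k^2 + 3.18*k + 1.06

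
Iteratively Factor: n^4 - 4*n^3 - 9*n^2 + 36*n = (n - 3)*(n^3 - n^2 - 12*n) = (n - 4)*(n - 3)*(n^2 + 3*n) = (n - 4)*(n - 3)*(n + 3)*(n)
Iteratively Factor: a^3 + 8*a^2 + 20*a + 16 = (a + 4)*(a^2 + 4*a + 4) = (a + 2)*(a + 4)*(a + 2)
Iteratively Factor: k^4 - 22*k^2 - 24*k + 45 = (k + 3)*(k^3 - 3*k^2 - 13*k + 15) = (k - 5)*(k + 3)*(k^2 + 2*k - 3) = (k - 5)*(k - 1)*(k + 3)*(k + 3)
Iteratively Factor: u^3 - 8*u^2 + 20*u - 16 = (u - 4)*(u^2 - 4*u + 4) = (u - 4)*(u - 2)*(u - 2)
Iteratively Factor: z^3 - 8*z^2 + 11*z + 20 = (z - 5)*(z^2 - 3*z - 4) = (z - 5)*(z + 1)*(z - 4)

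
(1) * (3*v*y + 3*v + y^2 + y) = 3*v*y + 3*v + y^2 + y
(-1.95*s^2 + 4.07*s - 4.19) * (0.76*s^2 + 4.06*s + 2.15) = -1.482*s^4 - 4.8238*s^3 + 9.1473*s^2 - 8.2609*s - 9.0085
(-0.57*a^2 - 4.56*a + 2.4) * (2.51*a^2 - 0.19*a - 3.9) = -1.4307*a^4 - 11.3373*a^3 + 9.1134*a^2 + 17.328*a - 9.36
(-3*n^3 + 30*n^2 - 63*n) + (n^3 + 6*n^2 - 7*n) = -2*n^3 + 36*n^2 - 70*n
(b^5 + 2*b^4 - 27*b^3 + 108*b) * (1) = b^5 + 2*b^4 - 27*b^3 + 108*b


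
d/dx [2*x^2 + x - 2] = 4*x + 1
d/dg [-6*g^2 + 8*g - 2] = 8 - 12*g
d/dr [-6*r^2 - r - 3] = -12*r - 1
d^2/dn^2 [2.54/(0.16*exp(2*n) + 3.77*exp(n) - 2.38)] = (2.54*(0.32*exp(n) + 3.77)*(0.64*exp(n) + 7.54)*exp(n) - (1.6256*exp(n) + 9.5758)*(0.16*exp(2*n) + 3.77*exp(n) - 2.38))*exp(n)/(0.16*exp(2*n) + 3.77*exp(n) - 2.38)^3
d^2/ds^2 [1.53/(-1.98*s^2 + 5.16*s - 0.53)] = (11.996424*s^2 - 31.263408*s - 1.53*(3.96*s - 5.16)*(7.92*s - 10.32) + 3.211164)/(1.98*s^2 - 5.16*s + 0.53)^3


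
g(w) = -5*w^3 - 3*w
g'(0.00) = -3.00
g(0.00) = 0.00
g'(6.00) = -543.00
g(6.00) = -1098.00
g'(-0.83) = -13.33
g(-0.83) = 5.35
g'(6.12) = -564.82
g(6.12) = -1164.46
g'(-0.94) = -16.25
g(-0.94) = 6.97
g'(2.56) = -101.30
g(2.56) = -91.57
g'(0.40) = -5.40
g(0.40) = -1.52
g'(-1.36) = -30.74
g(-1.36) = 16.66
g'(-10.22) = -1569.73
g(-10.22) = 5367.97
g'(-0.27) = -4.09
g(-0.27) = 0.91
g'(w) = -15*w^2 - 3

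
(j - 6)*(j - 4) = j^2 - 10*j + 24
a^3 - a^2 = a^2*(a - 1)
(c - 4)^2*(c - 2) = c^3 - 10*c^2 + 32*c - 32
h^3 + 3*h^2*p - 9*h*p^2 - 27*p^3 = (h - 3*p)*(h + 3*p)^2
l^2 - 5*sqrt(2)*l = l*(l - 5*sqrt(2))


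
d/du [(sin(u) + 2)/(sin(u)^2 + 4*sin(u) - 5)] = (-4*sin(u) + cos(u)^2 - 14)*cos(u)/(sin(u)^2 + 4*sin(u) - 5)^2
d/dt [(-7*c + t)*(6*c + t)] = -c + 2*t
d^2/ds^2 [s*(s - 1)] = 2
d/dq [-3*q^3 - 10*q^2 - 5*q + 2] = -9*q^2 - 20*q - 5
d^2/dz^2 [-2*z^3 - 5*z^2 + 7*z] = -12*z - 10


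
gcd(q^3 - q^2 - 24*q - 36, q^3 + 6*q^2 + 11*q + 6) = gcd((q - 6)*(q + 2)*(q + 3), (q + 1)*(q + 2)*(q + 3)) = q^2 + 5*q + 6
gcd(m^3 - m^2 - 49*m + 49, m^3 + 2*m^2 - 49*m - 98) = m^2 - 49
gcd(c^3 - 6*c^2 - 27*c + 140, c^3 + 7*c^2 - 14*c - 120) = c^2 + c - 20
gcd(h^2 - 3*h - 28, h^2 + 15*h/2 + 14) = h + 4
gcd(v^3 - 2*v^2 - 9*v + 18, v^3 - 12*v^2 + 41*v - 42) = v^2 - 5*v + 6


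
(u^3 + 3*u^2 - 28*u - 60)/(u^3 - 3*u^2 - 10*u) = (u + 6)/u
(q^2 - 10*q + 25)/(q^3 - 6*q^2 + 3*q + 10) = (q - 5)/(q^2 - q - 2)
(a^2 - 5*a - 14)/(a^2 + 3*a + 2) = (a - 7)/(a + 1)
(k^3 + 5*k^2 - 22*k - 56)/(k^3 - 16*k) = (k^2 + 9*k + 14)/(k*(k + 4))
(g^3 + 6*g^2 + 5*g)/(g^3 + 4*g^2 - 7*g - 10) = g/(g - 2)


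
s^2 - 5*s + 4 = (s - 4)*(s - 1)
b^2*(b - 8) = b^3 - 8*b^2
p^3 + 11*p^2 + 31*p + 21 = (p + 1)*(p + 3)*(p + 7)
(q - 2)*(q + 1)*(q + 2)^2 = q^4 + 3*q^3 - 2*q^2 - 12*q - 8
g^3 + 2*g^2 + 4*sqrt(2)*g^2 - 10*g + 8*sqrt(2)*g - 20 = (g + 2)*(g - sqrt(2))*(g + 5*sqrt(2))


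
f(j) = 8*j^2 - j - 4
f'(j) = 16*j - 1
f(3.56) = 93.83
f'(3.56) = 55.96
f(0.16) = -3.96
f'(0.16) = 1.56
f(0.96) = 2.41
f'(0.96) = 14.36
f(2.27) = 34.95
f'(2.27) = 35.32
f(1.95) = 24.47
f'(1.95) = 30.20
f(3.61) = 96.65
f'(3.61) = 56.76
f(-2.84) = 63.36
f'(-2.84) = -46.44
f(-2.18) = 36.20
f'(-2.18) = -35.88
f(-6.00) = 290.00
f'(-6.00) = -97.00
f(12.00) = 1136.00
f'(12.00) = 191.00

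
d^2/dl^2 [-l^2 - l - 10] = -2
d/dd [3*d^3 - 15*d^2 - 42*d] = 9*d^2 - 30*d - 42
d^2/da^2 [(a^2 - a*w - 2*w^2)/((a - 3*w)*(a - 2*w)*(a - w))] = 2*(a^3 + 3*a^2*w - 21*a*w^2 + 25*w^3)/(a^6 - 12*a^5*w + 57*a^4*w^2 - 136*a^3*w^3 + 171*a^2*w^4 - 108*a*w^5 + 27*w^6)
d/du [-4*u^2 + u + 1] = 1 - 8*u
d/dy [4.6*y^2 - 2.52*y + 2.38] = 9.2*y - 2.52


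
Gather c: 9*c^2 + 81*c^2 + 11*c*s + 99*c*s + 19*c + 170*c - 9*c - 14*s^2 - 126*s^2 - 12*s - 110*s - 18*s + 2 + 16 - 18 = 90*c^2 + c*(110*s + 180) - 140*s^2 - 140*s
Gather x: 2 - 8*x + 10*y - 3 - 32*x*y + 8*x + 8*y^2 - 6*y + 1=-32*x*y + 8*y^2 + 4*y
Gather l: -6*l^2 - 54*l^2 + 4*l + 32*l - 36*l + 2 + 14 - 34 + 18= -60*l^2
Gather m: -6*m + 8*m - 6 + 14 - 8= 2*m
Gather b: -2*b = -2*b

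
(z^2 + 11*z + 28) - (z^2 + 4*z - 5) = 7*z + 33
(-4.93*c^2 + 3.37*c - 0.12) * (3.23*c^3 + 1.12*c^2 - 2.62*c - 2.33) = -15.9239*c^5 + 5.3635*c^4 + 16.3034*c^3 + 2.5231*c^2 - 7.5377*c + 0.2796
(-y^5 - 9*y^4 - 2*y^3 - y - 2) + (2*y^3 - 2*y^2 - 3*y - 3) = -y^5 - 9*y^4 - 2*y^2 - 4*y - 5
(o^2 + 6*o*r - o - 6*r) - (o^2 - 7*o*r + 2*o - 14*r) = 13*o*r - 3*o + 8*r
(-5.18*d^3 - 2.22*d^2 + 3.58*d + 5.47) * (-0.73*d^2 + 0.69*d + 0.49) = 3.7814*d^5 - 1.9536*d^4 - 6.6834*d^3 - 2.6107*d^2 + 5.5285*d + 2.6803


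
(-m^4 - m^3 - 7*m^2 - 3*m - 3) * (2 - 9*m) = 9*m^5 + 7*m^4 + 61*m^3 + 13*m^2 + 21*m - 6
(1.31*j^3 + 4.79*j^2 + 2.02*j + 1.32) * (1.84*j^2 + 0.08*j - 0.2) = 2.4104*j^5 + 8.9184*j^4 + 3.838*j^3 + 1.6324*j^2 - 0.2984*j - 0.264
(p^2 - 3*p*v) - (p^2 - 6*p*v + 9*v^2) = 3*p*v - 9*v^2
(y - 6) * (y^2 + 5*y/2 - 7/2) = y^3 - 7*y^2/2 - 37*y/2 + 21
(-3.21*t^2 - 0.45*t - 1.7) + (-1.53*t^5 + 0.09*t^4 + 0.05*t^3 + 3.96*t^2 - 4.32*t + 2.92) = -1.53*t^5 + 0.09*t^4 + 0.05*t^3 + 0.75*t^2 - 4.77*t + 1.22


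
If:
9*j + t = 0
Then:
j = -t/9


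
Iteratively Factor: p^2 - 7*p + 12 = (p - 3)*(p - 4)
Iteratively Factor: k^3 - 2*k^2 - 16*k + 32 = (k - 4)*(k^2 + 2*k - 8) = (k - 4)*(k - 2)*(k + 4)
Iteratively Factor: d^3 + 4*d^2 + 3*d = (d + 3)*(d^2 + d) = (d + 1)*(d + 3)*(d)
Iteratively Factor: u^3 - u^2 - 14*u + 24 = (u - 2)*(u^2 + u - 12) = (u - 3)*(u - 2)*(u + 4)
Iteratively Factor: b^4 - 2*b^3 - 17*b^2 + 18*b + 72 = (b - 3)*(b^3 + b^2 - 14*b - 24) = (b - 3)*(b + 3)*(b^2 - 2*b - 8) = (b - 4)*(b - 3)*(b + 3)*(b + 2)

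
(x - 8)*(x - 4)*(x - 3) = x^3 - 15*x^2 + 68*x - 96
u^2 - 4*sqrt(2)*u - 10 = (u - 5*sqrt(2))*(u + sqrt(2))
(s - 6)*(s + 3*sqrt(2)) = s^2 - 6*s + 3*sqrt(2)*s - 18*sqrt(2)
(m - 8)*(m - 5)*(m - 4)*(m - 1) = m^4 - 18*m^3 + 109*m^2 - 252*m + 160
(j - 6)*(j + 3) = j^2 - 3*j - 18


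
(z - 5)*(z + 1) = z^2 - 4*z - 5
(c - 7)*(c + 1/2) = c^2 - 13*c/2 - 7/2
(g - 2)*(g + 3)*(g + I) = g^3 + g^2 + I*g^2 - 6*g + I*g - 6*I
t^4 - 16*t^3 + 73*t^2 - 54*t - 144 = (t - 8)*(t - 6)*(t - 3)*(t + 1)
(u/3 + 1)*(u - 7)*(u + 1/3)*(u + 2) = u^4/3 - 5*u^3/9 - 89*u^2/9 - 155*u/9 - 14/3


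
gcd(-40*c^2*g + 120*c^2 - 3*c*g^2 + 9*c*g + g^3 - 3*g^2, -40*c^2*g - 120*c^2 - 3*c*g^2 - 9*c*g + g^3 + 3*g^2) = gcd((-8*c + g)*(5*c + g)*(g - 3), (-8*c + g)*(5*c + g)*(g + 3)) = 40*c^2 + 3*c*g - g^2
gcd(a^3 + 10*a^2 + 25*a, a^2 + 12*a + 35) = a + 5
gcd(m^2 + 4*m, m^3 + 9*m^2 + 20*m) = m^2 + 4*m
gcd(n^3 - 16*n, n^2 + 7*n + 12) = n + 4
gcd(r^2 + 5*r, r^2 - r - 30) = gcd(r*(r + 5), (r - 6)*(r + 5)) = r + 5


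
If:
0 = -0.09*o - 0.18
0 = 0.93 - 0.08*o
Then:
No Solution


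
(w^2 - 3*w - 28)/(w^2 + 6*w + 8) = (w - 7)/(w + 2)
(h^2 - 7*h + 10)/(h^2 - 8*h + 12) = (h - 5)/(h - 6)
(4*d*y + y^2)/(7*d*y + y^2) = (4*d + y)/(7*d + y)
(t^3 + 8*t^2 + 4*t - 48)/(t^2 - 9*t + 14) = (t^2 + 10*t + 24)/(t - 7)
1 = 1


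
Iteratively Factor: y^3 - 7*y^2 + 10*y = (y - 2)*(y^2 - 5*y) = (y - 5)*(y - 2)*(y)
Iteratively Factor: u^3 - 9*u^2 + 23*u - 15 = (u - 1)*(u^2 - 8*u + 15) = (u - 3)*(u - 1)*(u - 5)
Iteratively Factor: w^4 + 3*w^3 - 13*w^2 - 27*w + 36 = (w - 1)*(w^3 + 4*w^2 - 9*w - 36) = (w - 1)*(w + 4)*(w^2 - 9) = (w - 1)*(w + 3)*(w + 4)*(w - 3)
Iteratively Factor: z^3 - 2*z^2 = (z)*(z^2 - 2*z) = z^2*(z - 2)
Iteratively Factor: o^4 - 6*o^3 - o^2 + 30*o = (o - 5)*(o^3 - o^2 - 6*o) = (o - 5)*(o - 3)*(o^2 + 2*o) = o*(o - 5)*(o - 3)*(o + 2)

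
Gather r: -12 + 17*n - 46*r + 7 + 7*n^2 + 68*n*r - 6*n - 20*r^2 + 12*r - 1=7*n^2 + 11*n - 20*r^2 + r*(68*n - 34) - 6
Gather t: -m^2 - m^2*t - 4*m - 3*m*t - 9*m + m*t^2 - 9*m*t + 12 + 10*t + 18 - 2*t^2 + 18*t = -m^2 - 13*m + t^2*(m - 2) + t*(-m^2 - 12*m + 28) + 30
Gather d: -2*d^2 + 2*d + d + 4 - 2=-2*d^2 + 3*d + 2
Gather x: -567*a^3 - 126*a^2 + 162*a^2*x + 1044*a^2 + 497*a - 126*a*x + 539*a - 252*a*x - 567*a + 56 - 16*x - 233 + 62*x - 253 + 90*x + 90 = -567*a^3 + 918*a^2 + 469*a + x*(162*a^2 - 378*a + 136) - 340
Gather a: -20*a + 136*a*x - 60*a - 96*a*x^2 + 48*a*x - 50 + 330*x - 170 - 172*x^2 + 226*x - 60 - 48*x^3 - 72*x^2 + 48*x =a*(-96*x^2 + 184*x - 80) - 48*x^3 - 244*x^2 + 604*x - 280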